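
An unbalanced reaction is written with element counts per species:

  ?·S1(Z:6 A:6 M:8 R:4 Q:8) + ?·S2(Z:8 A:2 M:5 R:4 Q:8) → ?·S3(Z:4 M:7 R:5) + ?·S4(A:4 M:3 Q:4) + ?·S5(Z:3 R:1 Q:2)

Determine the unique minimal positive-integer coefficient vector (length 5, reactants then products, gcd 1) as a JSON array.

Coefficients: [3, 1, 2, 5, 6]

Z: 3·6+1·8 = 26 | 2·4+5·0+6·3 = 26
A: 3·6+1·2 = 20 | 2·0+5·4+6·0 = 20
M: 3·8+1·5 = 29 | 2·7+5·3+6·0 = 29
R: 3·4+1·4 = 16 | 2·5+5·0+6·1 = 16
Q: 3·8+1·8 = 32 | 2·0+5·4+6·2 = 32
gcd(3,1,2,5,6) = 1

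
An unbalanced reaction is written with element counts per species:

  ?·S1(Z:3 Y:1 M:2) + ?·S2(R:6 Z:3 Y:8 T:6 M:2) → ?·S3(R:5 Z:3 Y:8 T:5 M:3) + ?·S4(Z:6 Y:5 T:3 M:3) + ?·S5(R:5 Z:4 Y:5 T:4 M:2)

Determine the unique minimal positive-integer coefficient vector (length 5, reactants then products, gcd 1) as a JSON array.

R: 4·0+5·6 = 30 | 3·5+1·0+3·5 = 30
Z: 4·3+5·3 = 27 | 3·3+1·6+3·4 = 27
Y: 4·1+5·8 = 44 | 3·8+1·5+3·5 = 44
T: 4·0+5·6 = 30 | 3·5+1·3+3·4 = 30
M: 4·2+5·2 = 18 | 3·3+1·3+3·2 = 18
gcd(4,5,3,1,3) = 1

Coefficients: [4, 5, 3, 1, 3]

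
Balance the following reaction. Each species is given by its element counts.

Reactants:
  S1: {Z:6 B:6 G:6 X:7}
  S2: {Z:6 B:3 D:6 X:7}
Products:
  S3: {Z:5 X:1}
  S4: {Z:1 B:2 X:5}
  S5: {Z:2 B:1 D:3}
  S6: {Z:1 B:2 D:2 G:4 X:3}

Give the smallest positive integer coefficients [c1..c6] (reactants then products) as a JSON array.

Coefficients: [2, 4, 3, 6, 6, 3]

Z: 2·6+4·6 = 36 | 3·5+6·1+6·2+3·1 = 36
B: 2·6+4·3 = 24 | 3·0+6·2+6·1+3·2 = 24
D: 2·0+4·6 = 24 | 3·0+6·0+6·3+3·2 = 24
G: 2·6+4·0 = 12 | 3·0+6·0+6·0+3·4 = 12
X: 2·7+4·7 = 42 | 3·1+6·5+6·0+3·3 = 42
gcd(2,4,3,6,6,3) = 1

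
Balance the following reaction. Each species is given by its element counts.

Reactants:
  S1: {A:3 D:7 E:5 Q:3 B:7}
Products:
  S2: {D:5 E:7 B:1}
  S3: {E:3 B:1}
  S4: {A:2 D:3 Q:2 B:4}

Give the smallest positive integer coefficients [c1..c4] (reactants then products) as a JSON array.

A: 2·3 = 6 | 1·0+1·0+3·2 = 6
D: 2·7 = 14 | 1·5+1·0+3·3 = 14
E: 2·5 = 10 | 1·7+1·3+3·0 = 10
Q: 2·3 = 6 | 1·0+1·0+3·2 = 6
B: 2·7 = 14 | 1·1+1·1+3·4 = 14
gcd(2,1,1,3) = 1

Coefficients: [2, 1, 1, 3]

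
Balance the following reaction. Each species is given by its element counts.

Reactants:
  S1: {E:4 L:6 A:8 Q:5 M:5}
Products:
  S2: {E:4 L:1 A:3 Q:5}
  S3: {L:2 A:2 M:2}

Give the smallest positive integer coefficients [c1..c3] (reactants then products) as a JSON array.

Coefficients: [2, 2, 5]

E: 2·4 = 8 | 2·4+5·0 = 8
L: 2·6 = 12 | 2·1+5·2 = 12
A: 2·8 = 16 | 2·3+5·2 = 16
Q: 2·5 = 10 | 2·5+5·0 = 10
M: 2·5 = 10 | 2·0+5·2 = 10
gcd(2,2,5) = 1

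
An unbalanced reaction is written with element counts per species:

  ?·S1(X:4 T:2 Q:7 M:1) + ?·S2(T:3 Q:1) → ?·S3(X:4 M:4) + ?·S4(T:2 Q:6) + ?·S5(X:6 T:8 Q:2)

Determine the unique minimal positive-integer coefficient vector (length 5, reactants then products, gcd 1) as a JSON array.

X: 4·4+6·0 = 16 | 1·4+5·0+2·6 = 16
T: 4·2+6·3 = 26 | 1·0+5·2+2·8 = 26
Q: 4·7+6·1 = 34 | 1·0+5·6+2·2 = 34
M: 4·1+6·0 = 4 | 1·4+5·0+2·0 = 4
gcd(4,6,1,5,2) = 1

Coefficients: [4, 6, 1, 5, 2]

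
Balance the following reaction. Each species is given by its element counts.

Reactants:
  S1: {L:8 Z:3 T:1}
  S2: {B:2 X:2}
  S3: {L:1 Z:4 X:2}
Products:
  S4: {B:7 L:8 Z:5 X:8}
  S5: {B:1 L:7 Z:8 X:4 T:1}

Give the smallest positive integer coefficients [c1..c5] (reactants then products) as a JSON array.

B: 3·0+5·2+5·0 = 10 | 1·7+3·1 = 10
L: 3·8+5·0+5·1 = 29 | 1·8+3·7 = 29
Z: 3·3+5·0+5·4 = 29 | 1·5+3·8 = 29
X: 3·0+5·2+5·2 = 20 | 1·8+3·4 = 20
T: 3·1+5·0+5·0 = 3 | 1·0+3·1 = 3
gcd(3,5,5,1,3) = 1

Coefficients: [3, 5, 5, 1, 3]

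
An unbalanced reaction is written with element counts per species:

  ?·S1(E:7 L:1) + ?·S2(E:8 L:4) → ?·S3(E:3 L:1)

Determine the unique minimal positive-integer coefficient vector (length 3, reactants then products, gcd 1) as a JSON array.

E: 1·7+1·8 = 15 | 5·3 = 15
L: 1·1+1·4 = 5 | 5·1 = 5
gcd(1,1,5) = 1

Coefficients: [1, 1, 5]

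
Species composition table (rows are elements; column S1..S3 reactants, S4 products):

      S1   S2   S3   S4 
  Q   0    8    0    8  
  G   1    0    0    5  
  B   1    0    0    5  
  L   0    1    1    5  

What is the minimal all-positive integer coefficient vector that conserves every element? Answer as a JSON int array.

Coefficients: [5, 1, 4, 1]

Q: 5·0+1·8+4·0 = 8 | 1·8 = 8
G: 5·1+1·0+4·0 = 5 | 1·5 = 5
B: 5·1+1·0+4·0 = 5 | 1·5 = 5
L: 5·0+1·1+4·1 = 5 | 1·5 = 5
gcd(5,1,4,1) = 1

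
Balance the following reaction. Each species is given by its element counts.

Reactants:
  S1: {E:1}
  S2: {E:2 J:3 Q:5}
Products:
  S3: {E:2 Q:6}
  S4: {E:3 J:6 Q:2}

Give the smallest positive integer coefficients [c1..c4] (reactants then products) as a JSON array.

Coefficients: [5, 6, 4, 3]

E: 5·1+6·2 = 17 | 4·2+3·3 = 17
J: 5·0+6·3 = 18 | 4·0+3·6 = 18
Q: 5·0+6·5 = 30 | 4·6+3·2 = 30
gcd(5,6,4,3) = 1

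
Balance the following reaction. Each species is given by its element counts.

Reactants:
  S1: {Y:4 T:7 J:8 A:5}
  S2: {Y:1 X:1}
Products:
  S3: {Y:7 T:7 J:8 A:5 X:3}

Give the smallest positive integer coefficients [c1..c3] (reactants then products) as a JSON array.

Y: 1·4+3·1 = 7 | 1·7 = 7
T: 1·7+3·0 = 7 | 1·7 = 7
J: 1·8+3·0 = 8 | 1·8 = 8
A: 1·5+3·0 = 5 | 1·5 = 5
X: 1·0+3·1 = 3 | 1·3 = 3
gcd(1,3,1) = 1

Coefficients: [1, 3, 1]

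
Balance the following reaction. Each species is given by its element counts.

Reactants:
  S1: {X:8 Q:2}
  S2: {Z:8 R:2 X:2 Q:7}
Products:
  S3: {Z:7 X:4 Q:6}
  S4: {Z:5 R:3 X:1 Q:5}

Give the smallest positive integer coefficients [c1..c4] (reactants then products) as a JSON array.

Coefficients: [1, 6, 4, 4]

Z: 1·0+6·8 = 48 | 4·7+4·5 = 48
R: 1·0+6·2 = 12 | 4·0+4·3 = 12
X: 1·8+6·2 = 20 | 4·4+4·1 = 20
Q: 1·2+6·7 = 44 | 4·6+4·5 = 44
gcd(1,6,4,4) = 1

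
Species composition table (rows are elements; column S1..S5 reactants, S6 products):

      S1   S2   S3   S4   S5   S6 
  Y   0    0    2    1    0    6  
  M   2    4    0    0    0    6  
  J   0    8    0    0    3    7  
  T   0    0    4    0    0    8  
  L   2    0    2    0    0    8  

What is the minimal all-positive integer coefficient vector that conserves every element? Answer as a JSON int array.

Y: 4·0+1·0+4·2+4·1+2·0 = 12 | 2·6 = 12
M: 4·2+1·4+4·0+4·0+2·0 = 12 | 2·6 = 12
J: 4·0+1·8+4·0+4·0+2·3 = 14 | 2·7 = 14
T: 4·0+1·0+4·4+4·0+2·0 = 16 | 2·8 = 16
L: 4·2+1·0+4·2+4·0+2·0 = 16 | 2·8 = 16
gcd(4,1,4,4,2,2) = 1

Coefficients: [4, 1, 4, 4, 2, 2]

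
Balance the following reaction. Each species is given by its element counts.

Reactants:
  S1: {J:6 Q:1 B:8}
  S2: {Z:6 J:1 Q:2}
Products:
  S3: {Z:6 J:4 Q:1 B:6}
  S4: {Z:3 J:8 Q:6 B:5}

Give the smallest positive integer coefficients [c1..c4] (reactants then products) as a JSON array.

Coefficients: [5, 6, 5, 2]

Z: 5·0+6·6 = 36 | 5·6+2·3 = 36
J: 5·6+6·1 = 36 | 5·4+2·8 = 36
Q: 5·1+6·2 = 17 | 5·1+2·6 = 17
B: 5·8+6·0 = 40 | 5·6+2·5 = 40
gcd(5,6,5,2) = 1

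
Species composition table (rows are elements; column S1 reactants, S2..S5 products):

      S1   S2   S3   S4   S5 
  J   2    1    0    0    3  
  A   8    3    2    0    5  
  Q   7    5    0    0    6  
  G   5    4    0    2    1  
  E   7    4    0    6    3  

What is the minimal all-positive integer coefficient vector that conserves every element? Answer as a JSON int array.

J: 3·2 = 6 | 3·1+5·0+1·0+1·3 = 6
A: 3·8 = 24 | 3·3+5·2+1·0+1·5 = 24
Q: 3·7 = 21 | 3·5+5·0+1·0+1·6 = 21
G: 3·5 = 15 | 3·4+5·0+1·2+1·1 = 15
E: 3·7 = 21 | 3·4+5·0+1·6+1·3 = 21
gcd(3,3,5,1,1) = 1

Coefficients: [3, 3, 5, 1, 1]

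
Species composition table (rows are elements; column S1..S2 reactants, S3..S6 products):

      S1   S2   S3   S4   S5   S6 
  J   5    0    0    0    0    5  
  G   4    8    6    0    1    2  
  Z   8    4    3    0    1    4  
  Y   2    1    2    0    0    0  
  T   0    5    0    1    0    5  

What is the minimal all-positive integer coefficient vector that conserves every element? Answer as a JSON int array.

J: 1·5+2·0 = 5 | 2·0+5·0+6·0+1·5 = 5
G: 1·4+2·8 = 20 | 2·6+5·0+6·1+1·2 = 20
Z: 1·8+2·4 = 16 | 2·3+5·0+6·1+1·4 = 16
Y: 1·2+2·1 = 4 | 2·2+5·0+6·0+1·0 = 4
T: 1·0+2·5 = 10 | 2·0+5·1+6·0+1·5 = 10
gcd(1,2,2,5,6,1) = 1

Coefficients: [1, 2, 2, 5, 6, 1]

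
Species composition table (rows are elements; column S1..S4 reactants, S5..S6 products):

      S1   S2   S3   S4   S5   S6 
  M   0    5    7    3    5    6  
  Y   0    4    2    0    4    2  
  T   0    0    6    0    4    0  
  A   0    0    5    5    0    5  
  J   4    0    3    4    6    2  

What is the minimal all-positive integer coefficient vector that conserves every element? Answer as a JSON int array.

M: 2·0+5·5+2·7+4·3 = 51 | 3·5+6·6 = 51
Y: 2·0+5·4+2·2+4·0 = 24 | 3·4+6·2 = 24
T: 2·0+5·0+2·6+4·0 = 12 | 3·4+6·0 = 12
A: 2·0+5·0+2·5+4·5 = 30 | 3·0+6·5 = 30
J: 2·4+5·0+2·3+4·4 = 30 | 3·6+6·2 = 30
gcd(2,5,2,4,3,6) = 1

Coefficients: [2, 5, 2, 4, 3, 6]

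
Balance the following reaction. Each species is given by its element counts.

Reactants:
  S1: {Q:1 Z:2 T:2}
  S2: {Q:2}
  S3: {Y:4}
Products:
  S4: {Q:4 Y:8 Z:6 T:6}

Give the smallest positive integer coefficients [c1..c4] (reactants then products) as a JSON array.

Coefficients: [6, 1, 4, 2]

Q: 6·1+1·2+4·0 = 8 | 2·4 = 8
Y: 6·0+1·0+4·4 = 16 | 2·8 = 16
Z: 6·2+1·0+4·0 = 12 | 2·6 = 12
T: 6·2+1·0+4·0 = 12 | 2·6 = 12
gcd(6,1,4,2) = 1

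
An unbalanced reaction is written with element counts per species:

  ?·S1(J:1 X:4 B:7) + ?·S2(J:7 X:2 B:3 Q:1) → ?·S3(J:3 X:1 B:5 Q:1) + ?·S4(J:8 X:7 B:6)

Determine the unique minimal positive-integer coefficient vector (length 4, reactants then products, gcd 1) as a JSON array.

J: 4·1+5·7 = 39 | 5·3+3·8 = 39
X: 4·4+5·2 = 26 | 5·1+3·7 = 26
B: 4·7+5·3 = 43 | 5·5+3·6 = 43
Q: 4·0+5·1 = 5 | 5·1+3·0 = 5
gcd(4,5,5,3) = 1

Coefficients: [4, 5, 5, 3]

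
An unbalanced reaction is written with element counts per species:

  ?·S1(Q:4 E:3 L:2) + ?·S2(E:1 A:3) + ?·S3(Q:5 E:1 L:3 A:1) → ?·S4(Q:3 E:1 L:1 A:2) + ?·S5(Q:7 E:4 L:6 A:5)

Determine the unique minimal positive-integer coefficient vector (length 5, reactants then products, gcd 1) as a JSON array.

Coefficients: [1, 5, 5, 5, 2]

Q: 1·4+5·0+5·5 = 29 | 5·3+2·7 = 29
E: 1·3+5·1+5·1 = 13 | 5·1+2·4 = 13
L: 1·2+5·0+5·3 = 17 | 5·1+2·6 = 17
A: 1·0+5·3+5·1 = 20 | 5·2+2·5 = 20
gcd(1,5,5,5,2) = 1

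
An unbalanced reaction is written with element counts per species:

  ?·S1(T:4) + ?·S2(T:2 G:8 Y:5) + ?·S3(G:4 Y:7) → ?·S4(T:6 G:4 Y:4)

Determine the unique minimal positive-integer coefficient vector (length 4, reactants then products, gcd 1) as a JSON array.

T: 4·4+1·2+1·0 = 18 | 3·6 = 18
G: 4·0+1·8+1·4 = 12 | 3·4 = 12
Y: 4·0+1·5+1·7 = 12 | 3·4 = 12
gcd(4,1,1,3) = 1

Coefficients: [4, 1, 1, 3]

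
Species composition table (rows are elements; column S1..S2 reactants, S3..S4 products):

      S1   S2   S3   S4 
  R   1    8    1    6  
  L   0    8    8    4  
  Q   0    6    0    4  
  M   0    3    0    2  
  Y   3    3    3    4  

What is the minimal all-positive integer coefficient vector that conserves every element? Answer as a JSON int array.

Coefficients: [5, 4, 1, 6]

R: 5·1+4·8 = 37 | 1·1+6·6 = 37
L: 5·0+4·8 = 32 | 1·8+6·4 = 32
Q: 5·0+4·6 = 24 | 1·0+6·4 = 24
M: 5·0+4·3 = 12 | 1·0+6·2 = 12
Y: 5·3+4·3 = 27 | 1·3+6·4 = 27
gcd(5,4,1,6) = 1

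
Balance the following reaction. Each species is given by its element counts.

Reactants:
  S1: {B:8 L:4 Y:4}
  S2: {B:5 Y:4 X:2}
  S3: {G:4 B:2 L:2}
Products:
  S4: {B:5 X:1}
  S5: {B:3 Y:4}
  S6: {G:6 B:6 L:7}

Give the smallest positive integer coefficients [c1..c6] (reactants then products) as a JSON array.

G: 4·0+1·0+6·4 = 24 | 2·0+5·0+4·6 = 24
B: 4·8+1·5+6·2 = 49 | 2·5+5·3+4·6 = 49
L: 4·4+1·0+6·2 = 28 | 2·0+5·0+4·7 = 28
Y: 4·4+1·4+6·0 = 20 | 2·0+5·4+4·0 = 20
X: 4·0+1·2+6·0 = 2 | 2·1+5·0+4·0 = 2
gcd(4,1,6,2,5,4) = 1

Coefficients: [4, 1, 6, 2, 5, 4]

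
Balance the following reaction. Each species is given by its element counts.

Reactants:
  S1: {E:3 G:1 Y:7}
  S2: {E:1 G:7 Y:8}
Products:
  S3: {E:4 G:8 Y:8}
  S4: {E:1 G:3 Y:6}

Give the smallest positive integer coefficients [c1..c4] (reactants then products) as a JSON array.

Coefficients: [2, 3, 1, 5]

E: 2·3+3·1 = 9 | 1·4+5·1 = 9
G: 2·1+3·7 = 23 | 1·8+5·3 = 23
Y: 2·7+3·8 = 38 | 1·8+5·6 = 38
gcd(2,3,1,5) = 1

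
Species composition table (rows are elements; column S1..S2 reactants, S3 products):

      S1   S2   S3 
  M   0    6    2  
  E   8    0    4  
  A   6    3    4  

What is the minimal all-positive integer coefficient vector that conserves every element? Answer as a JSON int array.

M: 3·0+2·6 = 12 | 6·2 = 12
E: 3·8+2·0 = 24 | 6·4 = 24
A: 3·6+2·3 = 24 | 6·4 = 24
gcd(3,2,6) = 1

Coefficients: [3, 2, 6]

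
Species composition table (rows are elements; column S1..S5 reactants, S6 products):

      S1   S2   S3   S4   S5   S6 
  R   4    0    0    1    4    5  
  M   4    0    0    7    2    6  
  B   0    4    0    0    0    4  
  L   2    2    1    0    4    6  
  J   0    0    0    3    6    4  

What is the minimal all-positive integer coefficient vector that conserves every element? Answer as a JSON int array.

R: 4·4+6·0+4·0+2·1+3·4 = 30 | 6·5 = 30
M: 4·4+6·0+4·0+2·7+3·2 = 36 | 6·6 = 36
B: 4·0+6·4+4·0+2·0+3·0 = 24 | 6·4 = 24
L: 4·2+6·2+4·1+2·0+3·4 = 36 | 6·6 = 36
J: 4·0+6·0+4·0+2·3+3·6 = 24 | 6·4 = 24
gcd(4,6,4,2,3,6) = 1

Coefficients: [4, 6, 4, 2, 3, 6]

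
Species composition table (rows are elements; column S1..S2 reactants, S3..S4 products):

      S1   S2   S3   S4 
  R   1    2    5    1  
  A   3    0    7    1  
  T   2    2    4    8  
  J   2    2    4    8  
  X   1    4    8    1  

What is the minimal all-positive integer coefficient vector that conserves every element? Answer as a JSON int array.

R: 5·1+3·2 = 11 | 2·5+1·1 = 11
A: 5·3+3·0 = 15 | 2·7+1·1 = 15
T: 5·2+3·2 = 16 | 2·4+1·8 = 16
J: 5·2+3·2 = 16 | 2·4+1·8 = 16
X: 5·1+3·4 = 17 | 2·8+1·1 = 17
gcd(5,3,2,1) = 1

Coefficients: [5, 3, 2, 1]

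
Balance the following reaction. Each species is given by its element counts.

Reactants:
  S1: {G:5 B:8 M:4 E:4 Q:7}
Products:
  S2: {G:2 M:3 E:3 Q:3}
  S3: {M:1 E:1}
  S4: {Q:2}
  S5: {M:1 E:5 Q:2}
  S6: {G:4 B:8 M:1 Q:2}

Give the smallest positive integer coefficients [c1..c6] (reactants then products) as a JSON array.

G: 4·5 = 20 | 2·2+5·0+6·0+1·0+4·4 = 20
B: 4·8 = 32 | 2·0+5·0+6·0+1·0+4·8 = 32
M: 4·4 = 16 | 2·3+5·1+6·0+1·1+4·1 = 16
E: 4·4 = 16 | 2·3+5·1+6·0+1·5+4·0 = 16
Q: 4·7 = 28 | 2·3+5·0+6·2+1·2+4·2 = 28
gcd(4,2,5,6,1,4) = 1

Coefficients: [4, 2, 5, 6, 1, 4]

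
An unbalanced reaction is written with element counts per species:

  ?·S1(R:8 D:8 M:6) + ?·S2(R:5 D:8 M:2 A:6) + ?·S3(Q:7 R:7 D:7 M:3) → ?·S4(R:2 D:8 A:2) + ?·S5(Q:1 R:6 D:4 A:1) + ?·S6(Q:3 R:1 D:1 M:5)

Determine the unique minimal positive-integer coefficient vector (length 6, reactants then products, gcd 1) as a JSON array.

Coefficients: [2, 2, 3, 3, 6, 5]

Q: 2·0+2·0+3·7 = 21 | 3·0+6·1+5·3 = 21
R: 2·8+2·5+3·7 = 47 | 3·2+6·6+5·1 = 47
D: 2·8+2·8+3·7 = 53 | 3·8+6·4+5·1 = 53
M: 2·6+2·2+3·3 = 25 | 3·0+6·0+5·5 = 25
A: 2·0+2·6+3·0 = 12 | 3·2+6·1+5·0 = 12
gcd(2,2,3,3,6,5) = 1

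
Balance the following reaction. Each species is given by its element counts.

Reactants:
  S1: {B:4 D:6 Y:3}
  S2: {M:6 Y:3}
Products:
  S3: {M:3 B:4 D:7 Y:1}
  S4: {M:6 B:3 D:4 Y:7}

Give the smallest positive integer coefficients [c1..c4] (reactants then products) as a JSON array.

M: 5·0+5·6 = 30 | 2·3+4·6 = 30
B: 5·4+5·0 = 20 | 2·4+4·3 = 20
D: 5·6+5·0 = 30 | 2·7+4·4 = 30
Y: 5·3+5·3 = 30 | 2·1+4·7 = 30
gcd(5,5,2,4) = 1

Coefficients: [5, 5, 2, 4]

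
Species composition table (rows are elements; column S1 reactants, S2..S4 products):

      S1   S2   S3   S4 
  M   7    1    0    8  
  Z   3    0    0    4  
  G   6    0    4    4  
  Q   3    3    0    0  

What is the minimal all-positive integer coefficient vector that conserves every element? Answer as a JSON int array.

Coefficients: [4, 4, 3, 3]

M: 4·7 = 28 | 4·1+3·0+3·8 = 28
Z: 4·3 = 12 | 4·0+3·0+3·4 = 12
G: 4·6 = 24 | 4·0+3·4+3·4 = 24
Q: 4·3 = 12 | 4·3+3·0+3·0 = 12
gcd(4,4,3,3) = 1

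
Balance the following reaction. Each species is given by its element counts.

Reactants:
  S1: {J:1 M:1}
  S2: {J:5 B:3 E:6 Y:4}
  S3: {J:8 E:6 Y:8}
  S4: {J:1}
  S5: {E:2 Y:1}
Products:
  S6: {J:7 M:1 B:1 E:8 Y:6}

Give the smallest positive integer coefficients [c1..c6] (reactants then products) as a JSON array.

J: 3·1+1·5+1·8+5·1+6·0 = 21 | 3·7 = 21
M: 3·1+1·0+1·0+5·0+6·0 = 3 | 3·1 = 3
B: 3·0+1·3+1·0+5·0+6·0 = 3 | 3·1 = 3
E: 3·0+1·6+1·6+5·0+6·2 = 24 | 3·8 = 24
Y: 3·0+1·4+1·8+5·0+6·1 = 18 | 3·6 = 18
gcd(3,1,1,5,6,3) = 1

Coefficients: [3, 1, 1, 5, 6, 3]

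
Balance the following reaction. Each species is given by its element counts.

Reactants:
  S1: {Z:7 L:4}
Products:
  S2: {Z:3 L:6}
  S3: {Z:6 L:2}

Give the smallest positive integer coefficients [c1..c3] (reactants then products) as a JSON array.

Coefficients: [3, 1, 3]

Z: 3·7 = 21 | 1·3+3·6 = 21
L: 3·4 = 12 | 1·6+3·2 = 12
gcd(3,1,3) = 1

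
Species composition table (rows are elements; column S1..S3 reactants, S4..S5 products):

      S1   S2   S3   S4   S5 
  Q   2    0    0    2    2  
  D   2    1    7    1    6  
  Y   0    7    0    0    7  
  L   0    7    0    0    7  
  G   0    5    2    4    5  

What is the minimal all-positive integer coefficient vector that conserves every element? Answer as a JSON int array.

Coefficients: [6, 5, 2, 1, 5]

Q: 6·2+5·0+2·0 = 12 | 1·2+5·2 = 12
D: 6·2+5·1+2·7 = 31 | 1·1+5·6 = 31
Y: 6·0+5·7+2·0 = 35 | 1·0+5·7 = 35
L: 6·0+5·7+2·0 = 35 | 1·0+5·7 = 35
G: 6·0+5·5+2·2 = 29 | 1·4+5·5 = 29
gcd(6,5,2,1,5) = 1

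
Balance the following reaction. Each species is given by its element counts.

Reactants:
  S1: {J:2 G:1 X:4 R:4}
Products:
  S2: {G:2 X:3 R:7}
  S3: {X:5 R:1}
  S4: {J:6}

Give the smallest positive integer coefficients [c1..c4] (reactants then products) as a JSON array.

Coefficients: [6, 3, 3, 2]

J: 6·2 = 12 | 3·0+3·0+2·6 = 12
G: 6·1 = 6 | 3·2+3·0+2·0 = 6
X: 6·4 = 24 | 3·3+3·5+2·0 = 24
R: 6·4 = 24 | 3·7+3·1+2·0 = 24
gcd(6,3,3,2) = 1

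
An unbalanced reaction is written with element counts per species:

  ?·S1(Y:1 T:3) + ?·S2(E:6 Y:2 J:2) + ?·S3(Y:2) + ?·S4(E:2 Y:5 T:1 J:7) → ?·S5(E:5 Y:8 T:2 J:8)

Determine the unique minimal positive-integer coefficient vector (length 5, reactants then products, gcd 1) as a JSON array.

Coefficients: [2, 3, 5, 6, 6]

E: 2·0+3·6+5·0+6·2 = 30 | 6·5 = 30
Y: 2·1+3·2+5·2+6·5 = 48 | 6·8 = 48
T: 2·3+3·0+5·0+6·1 = 12 | 6·2 = 12
J: 2·0+3·2+5·0+6·7 = 48 | 6·8 = 48
gcd(2,3,5,6,6) = 1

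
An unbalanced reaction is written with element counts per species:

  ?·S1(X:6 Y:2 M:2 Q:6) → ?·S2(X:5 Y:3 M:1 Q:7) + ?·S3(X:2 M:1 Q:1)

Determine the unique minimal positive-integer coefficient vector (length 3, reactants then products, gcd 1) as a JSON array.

Coefficients: [3, 2, 4]

X: 3·6 = 18 | 2·5+4·2 = 18
Y: 3·2 = 6 | 2·3+4·0 = 6
M: 3·2 = 6 | 2·1+4·1 = 6
Q: 3·6 = 18 | 2·7+4·1 = 18
gcd(3,2,4) = 1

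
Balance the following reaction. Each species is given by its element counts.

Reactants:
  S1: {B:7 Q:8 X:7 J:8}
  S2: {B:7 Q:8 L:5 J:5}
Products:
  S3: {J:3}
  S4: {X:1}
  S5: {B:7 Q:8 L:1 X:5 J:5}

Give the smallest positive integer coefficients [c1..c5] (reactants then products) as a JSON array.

B: 4·7+1·7 = 35 | 4·0+3·0+5·7 = 35
Q: 4·8+1·8 = 40 | 4·0+3·0+5·8 = 40
L: 4·0+1·5 = 5 | 4·0+3·0+5·1 = 5
X: 4·7+1·0 = 28 | 4·0+3·1+5·5 = 28
J: 4·8+1·5 = 37 | 4·3+3·0+5·5 = 37
gcd(4,1,4,3,5) = 1

Coefficients: [4, 1, 4, 3, 5]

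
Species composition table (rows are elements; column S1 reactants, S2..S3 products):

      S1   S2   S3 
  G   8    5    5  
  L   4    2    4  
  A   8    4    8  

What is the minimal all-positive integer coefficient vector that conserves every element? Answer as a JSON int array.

Coefficients: [5, 6, 2]

G: 5·8 = 40 | 6·5+2·5 = 40
L: 5·4 = 20 | 6·2+2·4 = 20
A: 5·8 = 40 | 6·4+2·8 = 40
gcd(5,6,2) = 1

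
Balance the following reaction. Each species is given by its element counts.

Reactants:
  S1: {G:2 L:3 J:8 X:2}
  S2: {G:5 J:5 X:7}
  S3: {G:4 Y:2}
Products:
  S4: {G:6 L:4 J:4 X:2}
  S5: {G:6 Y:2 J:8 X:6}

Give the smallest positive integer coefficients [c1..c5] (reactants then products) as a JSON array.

G: 4·2+4·5+5·4 = 48 | 3·6+5·6 = 48
Y: 4·0+4·0+5·2 = 10 | 3·0+5·2 = 10
L: 4·3+4·0+5·0 = 12 | 3·4+5·0 = 12
J: 4·8+4·5+5·0 = 52 | 3·4+5·8 = 52
X: 4·2+4·7+5·0 = 36 | 3·2+5·6 = 36
gcd(4,4,5,3,5) = 1

Coefficients: [4, 4, 5, 3, 5]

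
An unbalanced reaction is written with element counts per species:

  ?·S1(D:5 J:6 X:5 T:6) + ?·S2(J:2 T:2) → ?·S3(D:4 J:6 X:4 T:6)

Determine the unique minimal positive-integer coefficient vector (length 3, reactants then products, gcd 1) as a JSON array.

Coefficients: [4, 3, 5]

D: 4·5+3·0 = 20 | 5·4 = 20
J: 4·6+3·2 = 30 | 5·6 = 30
X: 4·5+3·0 = 20 | 5·4 = 20
T: 4·6+3·2 = 30 | 5·6 = 30
gcd(4,3,5) = 1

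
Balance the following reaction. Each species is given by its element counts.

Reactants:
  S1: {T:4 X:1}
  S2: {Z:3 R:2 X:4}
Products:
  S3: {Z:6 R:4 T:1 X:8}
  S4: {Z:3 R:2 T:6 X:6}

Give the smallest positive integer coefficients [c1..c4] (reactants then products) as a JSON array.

Coefficients: [2, 5, 2, 1]

Z: 2·0+5·3 = 15 | 2·6+1·3 = 15
R: 2·0+5·2 = 10 | 2·4+1·2 = 10
T: 2·4+5·0 = 8 | 2·1+1·6 = 8
X: 2·1+5·4 = 22 | 2·8+1·6 = 22
gcd(2,5,2,1) = 1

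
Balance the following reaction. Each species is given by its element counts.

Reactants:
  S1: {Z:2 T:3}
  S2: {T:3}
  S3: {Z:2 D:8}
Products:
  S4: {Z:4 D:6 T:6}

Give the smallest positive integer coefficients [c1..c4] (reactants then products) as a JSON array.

Z: 5·2+3·0+3·2 = 16 | 4·4 = 16
D: 5·0+3·0+3·8 = 24 | 4·6 = 24
T: 5·3+3·3+3·0 = 24 | 4·6 = 24
gcd(5,3,3,4) = 1

Coefficients: [5, 3, 3, 4]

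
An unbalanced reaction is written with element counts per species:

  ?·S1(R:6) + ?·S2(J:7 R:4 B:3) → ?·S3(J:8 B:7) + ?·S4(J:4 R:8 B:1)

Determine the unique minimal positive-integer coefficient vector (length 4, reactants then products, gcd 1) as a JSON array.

J: 4·0+4·7 = 28 | 1·8+5·4 = 28
R: 4·6+4·4 = 40 | 1·0+5·8 = 40
B: 4·0+4·3 = 12 | 1·7+5·1 = 12
gcd(4,4,1,5) = 1

Coefficients: [4, 4, 1, 5]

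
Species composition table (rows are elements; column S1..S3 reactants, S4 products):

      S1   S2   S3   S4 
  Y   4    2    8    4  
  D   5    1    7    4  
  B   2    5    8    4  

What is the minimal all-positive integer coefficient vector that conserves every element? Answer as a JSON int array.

Coefficients: [3, 2, 1, 6]

Y: 3·4+2·2+1·8 = 24 | 6·4 = 24
D: 3·5+2·1+1·7 = 24 | 6·4 = 24
B: 3·2+2·5+1·8 = 24 | 6·4 = 24
gcd(3,2,1,6) = 1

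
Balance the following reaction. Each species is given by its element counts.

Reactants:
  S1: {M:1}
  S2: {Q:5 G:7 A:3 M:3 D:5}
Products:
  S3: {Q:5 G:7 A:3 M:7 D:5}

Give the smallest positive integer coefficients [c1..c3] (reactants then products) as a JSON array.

Q: 4·0+1·5 = 5 | 1·5 = 5
G: 4·0+1·7 = 7 | 1·7 = 7
A: 4·0+1·3 = 3 | 1·3 = 3
M: 4·1+1·3 = 7 | 1·7 = 7
D: 4·0+1·5 = 5 | 1·5 = 5
gcd(4,1,1) = 1

Coefficients: [4, 1, 1]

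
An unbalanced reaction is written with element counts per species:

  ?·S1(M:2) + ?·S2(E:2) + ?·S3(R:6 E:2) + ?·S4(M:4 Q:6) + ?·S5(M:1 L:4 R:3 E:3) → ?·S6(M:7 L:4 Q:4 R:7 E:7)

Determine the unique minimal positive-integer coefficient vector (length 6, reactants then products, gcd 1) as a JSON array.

M: 5·2+4·0+2·0+2·4+3·1 = 21 | 3·7 = 21
L: 5·0+4·0+2·0+2·0+3·4 = 12 | 3·4 = 12
Q: 5·0+4·0+2·0+2·6+3·0 = 12 | 3·4 = 12
R: 5·0+4·0+2·6+2·0+3·3 = 21 | 3·7 = 21
E: 5·0+4·2+2·2+2·0+3·3 = 21 | 3·7 = 21
gcd(5,4,2,2,3,3) = 1

Coefficients: [5, 4, 2, 2, 3, 3]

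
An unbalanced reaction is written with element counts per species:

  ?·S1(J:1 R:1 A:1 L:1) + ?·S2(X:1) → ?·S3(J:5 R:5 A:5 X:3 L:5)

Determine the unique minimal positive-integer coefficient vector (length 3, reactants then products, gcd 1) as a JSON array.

J: 5·1+3·0 = 5 | 1·5 = 5
R: 5·1+3·0 = 5 | 1·5 = 5
A: 5·1+3·0 = 5 | 1·5 = 5
X: 5·0+3·1 = 3 | 1·3 = 3
L: 5·1+3·0 = 5 | 1·5 = 5
gcd(5,3,1) = 1

Coefficients: [5, 3, 1]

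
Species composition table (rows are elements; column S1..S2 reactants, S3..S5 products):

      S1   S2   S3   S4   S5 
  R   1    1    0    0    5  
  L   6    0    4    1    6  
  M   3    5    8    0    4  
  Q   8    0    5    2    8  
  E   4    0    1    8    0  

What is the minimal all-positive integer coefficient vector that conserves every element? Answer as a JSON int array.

R: 5·1+5·1 = 10 | 4·0+2·0+2·5 = 10
L: 5·6+5·0 = 30 | 4·4+2·1+2·6 = 30
M: 5·3+5·5 = 40 | 4·8+2·0+2·4 = 40
Q: 5·8+5·0 = 40 | 4·5+2·2+2·8 = 40
E: 5·4+5·0 = 20 | 4·1+2·8+2·0 = 20
gcd(5,5,4,2,2) = 1

Coefficients: [5, 5, 4, 2, 2]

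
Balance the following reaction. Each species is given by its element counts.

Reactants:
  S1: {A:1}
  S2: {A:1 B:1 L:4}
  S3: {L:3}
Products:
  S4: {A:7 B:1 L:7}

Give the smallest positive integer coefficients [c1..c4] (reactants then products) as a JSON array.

A: 6·1+1·1+1·0 = 7 | 1·7 = 7
B: 6·0+1·1+1·0 = 1 | 1·1 = 1
L: 6·0+1·4+1·3 = 7 | 1·7 = 7
gcd(6,1,1,1) = 1

Coefficients: [6, 1, 1, 1]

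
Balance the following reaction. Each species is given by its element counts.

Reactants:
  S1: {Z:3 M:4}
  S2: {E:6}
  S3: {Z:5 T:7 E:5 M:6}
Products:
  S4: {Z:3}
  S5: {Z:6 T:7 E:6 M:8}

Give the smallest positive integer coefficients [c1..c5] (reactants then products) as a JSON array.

Z: 3·3+1·0+6·5 = 39 | 1·3+6·6 = 39
T: 3·0+1·0+6·7 = 42 | 1·0+6·7 = 42
E: 3·0+1·6+6·5 = 36 | 1·0+6·6 = 36
M: 3·4+1·0+6·6 = 48 | 1·0+6·8 = 48
gcd(3,1,6,1,6) = 1

Coefficients: [3, 1, 6, 1, 6]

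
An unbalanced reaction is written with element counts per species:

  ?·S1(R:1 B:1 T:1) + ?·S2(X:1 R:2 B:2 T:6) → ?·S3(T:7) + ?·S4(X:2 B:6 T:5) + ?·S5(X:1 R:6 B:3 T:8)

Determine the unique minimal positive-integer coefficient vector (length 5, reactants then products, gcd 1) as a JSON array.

Coefficients: [4, 4, 1, 1, 2]

X: 4·0+4·1 = 4 | 1·0+1·2+2·1 = 4
R: 4·1+4·2 = 12 | 1·0+1·0+2·6 = 12
B: 4·1+4·2 = 12 | 1·0+1·6+2·3 = 12
T: 4·1+4·6 = 28 | 1·7+1·5+2·8 = 28
gcd(4,4,1,1,2) = 1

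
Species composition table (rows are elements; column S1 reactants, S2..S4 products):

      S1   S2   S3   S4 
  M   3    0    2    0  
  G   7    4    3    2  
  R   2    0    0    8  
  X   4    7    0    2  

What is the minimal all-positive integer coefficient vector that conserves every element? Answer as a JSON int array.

Coefficients: [4, 2, 6, 1]

M: 4·3 = 12 | 2·0+6·2+1·0 = 12
G: 4·7 = 28 | 2·4+6·3+1·2 = 28
R: 4·2 = 8 | 2·0+6·0+1·8 = 8
X: 4·4 = 16 | 2·7+6·0+1·2 = 16
gcd(4,2,6,1) = 1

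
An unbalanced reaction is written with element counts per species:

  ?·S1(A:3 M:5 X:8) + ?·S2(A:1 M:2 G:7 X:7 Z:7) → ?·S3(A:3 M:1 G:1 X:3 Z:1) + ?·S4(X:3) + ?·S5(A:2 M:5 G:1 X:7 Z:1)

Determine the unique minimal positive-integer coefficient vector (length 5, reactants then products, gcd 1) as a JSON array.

A: 5·3+1·1 = 16 | 2·3+2·0+5·2 = 16
M: 5·5+1·2 = 27 | 2·1+2·0+5·5 = 27
G: 5·0+1·7 = 7 | 2·1+2·0+5·1 = 7
X: 5·8+1·7 = 47 | 2·3+2·3+5·7 = 47
Z: 5·0+1·7 = 7 | 2·1+2·0+5·1 = 7
gcd(5,1,2,2,5) = 1

Coefficients: [5, 1, 2, 2, 5]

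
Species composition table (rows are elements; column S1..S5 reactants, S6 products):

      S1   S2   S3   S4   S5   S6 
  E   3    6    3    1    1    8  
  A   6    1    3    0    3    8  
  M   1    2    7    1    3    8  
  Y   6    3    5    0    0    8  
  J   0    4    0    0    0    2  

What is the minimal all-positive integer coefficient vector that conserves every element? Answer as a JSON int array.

E: 4·3+3·6+3·3+5·1+4·1 = 48 | 6·8 = 48
A: 4·6+3·1+3·3+5·0+4·3 = 48 | 6·8 = 48
M: 4·1+3·2+3·7+5·1+4·3 = 48 | 6·8 = 48
Y: 4·6+3·3+3·5+5·0+4·0 = 48 | 6·8 = 48
J: 4·0+3·4+3·0+5·0+4·0 = 12 | 6·2 = 12
gcd(4,3,3,5,4,6) = 1

Coefficients: [4, 3, 3, 5, 4, 6]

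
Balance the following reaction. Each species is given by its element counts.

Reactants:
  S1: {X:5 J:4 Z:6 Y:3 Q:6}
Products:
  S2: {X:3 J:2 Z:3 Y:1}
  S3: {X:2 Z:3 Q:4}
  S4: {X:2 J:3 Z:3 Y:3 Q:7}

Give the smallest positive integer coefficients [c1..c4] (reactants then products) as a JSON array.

X: 3·5 = 15 | 3·3+1·2+2·2 = 15
J: 3·4 = 12 | 3·2+1·0+2·3 = 12
Z: 3·6 = 18 | 3·3+1·3+2·3 = 18
Y: 3·3 = 9 | 3·1+1·0+2·3 = 9
Q: 3·6 = 18 | 3·0+1·4+2·7 = 18
gcd(3,3,1,2) = 1

Coefficients: [3, 3, 1, 2]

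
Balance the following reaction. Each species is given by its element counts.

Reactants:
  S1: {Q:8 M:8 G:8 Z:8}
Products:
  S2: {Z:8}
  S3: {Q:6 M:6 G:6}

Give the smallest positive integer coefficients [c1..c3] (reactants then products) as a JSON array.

Coefficients: [3, 3, 4]

Q: 3·8 = 24 | 3·0+4·6 = 24
M: 3·8 = 24 | 3·0+4·6 = 24
G: 3·8 = 24 | 3·0+4·6 = 24
Z: 3·8 = 24 | 3·8+4·0 = 24
gcd(3,3,4) = 1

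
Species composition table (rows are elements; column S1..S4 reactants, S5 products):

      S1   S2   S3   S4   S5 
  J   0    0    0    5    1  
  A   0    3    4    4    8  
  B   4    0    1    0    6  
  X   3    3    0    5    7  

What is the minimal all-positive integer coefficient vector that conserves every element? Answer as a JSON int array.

Coefficients: [6, 4, 6, 1, 5]

J: 6·0+4·0+6·0+1·5 = 5 | 5·1 = 5
A: 6·0+4·3+6·4+1·4 = 40 | 5·8 = 40
B: 6·4+4·0+6·1+1·0 = 30 | 5·6 = 30
X: 6·3+4·3+6·0+1·5 = 35 | 5·7 = 35
gcd(6,4,6,1,5) = 1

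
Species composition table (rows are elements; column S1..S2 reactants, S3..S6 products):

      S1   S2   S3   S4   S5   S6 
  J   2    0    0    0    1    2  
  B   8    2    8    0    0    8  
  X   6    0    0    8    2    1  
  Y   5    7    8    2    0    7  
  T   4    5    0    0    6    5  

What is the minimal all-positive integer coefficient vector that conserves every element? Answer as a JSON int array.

J: 6·2+4·0 = 12 | 3·0+3·0+4·1+4·2 = 12
B: 6·8+4·2 = 56 | 3·8+3·0+4·0+4·8 = 56
X: 6·6+4·0 = 36 | 3·0+3·8+4·2+4·1 = 36
Y: 6·5+4·7 = 58 | 3·8+3·2+4·0+4·7 = 58
T: 6·4+4·5 = 44 | 3·0+3·0+4·6+4·5 = 44
gcd(6,4,3,3,4,4) = 1

Coefficients: [6, 4, 3, 3, 4, 4]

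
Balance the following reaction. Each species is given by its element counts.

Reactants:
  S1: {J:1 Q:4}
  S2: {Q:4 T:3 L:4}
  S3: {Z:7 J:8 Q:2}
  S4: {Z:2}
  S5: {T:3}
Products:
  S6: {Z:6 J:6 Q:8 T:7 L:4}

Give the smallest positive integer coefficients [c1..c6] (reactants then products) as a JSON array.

Z: 2·0+3·0+2·7+2·2+4·0 = 18 | 3·6 = 18
J: 2·1+3·0+2·8+2·0+4·0 = 18 | 3·6 = 18
Q: 2·4+3·4+2·2+2·0+4·0 = 24 | 3·8 = 24
T: 2·0+3·3+2·0+2·0+4·3 = 21 | 3·7 = 21
L: 2·0+3·4+2·0+2·0+4·0 = 12 | 3·4 = 12
gcd(2,3,2,2,4,3) = 1

Coefficients: [2, 3, 2, 2, 4, 3]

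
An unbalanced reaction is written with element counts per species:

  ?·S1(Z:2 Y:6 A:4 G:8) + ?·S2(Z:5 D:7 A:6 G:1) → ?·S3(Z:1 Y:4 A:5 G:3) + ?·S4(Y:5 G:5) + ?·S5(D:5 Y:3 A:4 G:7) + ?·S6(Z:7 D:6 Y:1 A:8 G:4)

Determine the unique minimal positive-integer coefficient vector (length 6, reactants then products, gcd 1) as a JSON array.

Coefficients: [6, 5, 2, 4, 1, 5]

Z: 6·2+5·5 = 37 | 2·1+4·0+1·0+5·7 = 37
D: 6·0+5·7 = 35 | 2·0+4·0+1·5+5·6 = 35
Y: 6·6+5·0 = 36 | 2·4+4·5+1·3+5·1 = 36
A: 6·4+5·6 = 54 | 2·5+4·0+1·4+5·8 = 54
G: 6·8+5·1 = 53 | 2·3+4·5+1·7+5·4 = 53
gcd(6,5,2,4,1,5) = 1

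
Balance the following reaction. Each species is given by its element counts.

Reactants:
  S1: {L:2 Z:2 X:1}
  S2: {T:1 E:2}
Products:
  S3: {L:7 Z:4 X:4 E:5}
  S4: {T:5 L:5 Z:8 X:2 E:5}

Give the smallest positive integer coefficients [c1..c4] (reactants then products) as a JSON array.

Coefficients: [6, 5, 1, 1]

T: 6·0+5·1 = 5 | 1·0+1·5 = 5
L: 6·2+5·0 = 12 | 1·7+1·5 = 12
Z: 6·2+5·0 = 12 | 1·4+1·8 = 12
X: 6·1+5·0 = 6 | 1·4+1·2 = 6
E: 6·0+5·2 = 10 | 1·5+1·5 = 10
gcd(6,5,1,1) = 1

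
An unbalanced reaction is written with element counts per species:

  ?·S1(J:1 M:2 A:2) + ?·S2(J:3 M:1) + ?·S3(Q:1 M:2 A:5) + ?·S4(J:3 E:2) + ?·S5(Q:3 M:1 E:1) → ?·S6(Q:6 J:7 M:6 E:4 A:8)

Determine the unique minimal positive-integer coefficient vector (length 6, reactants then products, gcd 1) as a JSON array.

Coefficients: [1, 4, 6, 5, 6, 4]

Q: 1·0+4·0+6·1+5·0+6·3 = 24 | 4·6 = 24
J: 1·1+4·3+6·0+5·3+6·0 = 28 | 4·7 = 28
M: 1·2+4·1+6·2+5·0+6·1 = 24 | 4·6 = 24
E: 1·0+4·0+6·0+5·2+6·1 = 16 | 4·4 = 16
A: 1·2+4·0+6·5+5·0+6·0 = 32 | 4·8 = 32
gcd(1,4,6,5,6,4) = 1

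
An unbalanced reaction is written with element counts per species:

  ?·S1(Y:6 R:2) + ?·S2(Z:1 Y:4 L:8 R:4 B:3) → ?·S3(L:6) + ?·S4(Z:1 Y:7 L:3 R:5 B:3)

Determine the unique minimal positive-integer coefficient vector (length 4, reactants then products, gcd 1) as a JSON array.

Coefficients: [3, 6, 5, 6]

Z: 3·0+6·1 = 6 | 5·0+6·1 = 6
Y: 3·6+6·4 = 42 | 5·0+6·7 = 42
L: 3·0+6·8 = 48 | 5·6+6·3 = 48
R: 3·2+6·4 = 30 | 5·0+6·5 = 30
B: 3·0+6·3 = 18 | 5·0+6·3 = 18
gcd(3,6,5,6) = 1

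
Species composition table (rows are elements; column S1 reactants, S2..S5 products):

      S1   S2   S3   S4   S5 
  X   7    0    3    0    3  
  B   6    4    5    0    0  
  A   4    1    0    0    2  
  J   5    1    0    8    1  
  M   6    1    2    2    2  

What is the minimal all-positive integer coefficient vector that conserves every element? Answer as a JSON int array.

Coefficients: [3, 2, 2, 1, 5]

X: 3·7 = 21 | 2·0+2·3+1·0+5·3 = 21
B: 3·6 = 18 | 2·4+2·5+1·0+5·0 = 18
A: 3·4 = 12 | 2·1+2·0+1·0+5·2 = 12
J: 3·5 = 15 | 2·1+2·0+1·8+5·1 = 15
M: 3·6 = 18 | 2·1+2·2+1·2+5·2 = 18
gcd(3,2,2,1,5) = 1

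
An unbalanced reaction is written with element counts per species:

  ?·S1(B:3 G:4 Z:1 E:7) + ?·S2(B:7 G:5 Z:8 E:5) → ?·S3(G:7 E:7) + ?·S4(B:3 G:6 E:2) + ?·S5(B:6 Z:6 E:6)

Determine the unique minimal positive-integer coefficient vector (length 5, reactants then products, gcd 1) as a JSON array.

B: 6·3+3·7 = 39 | 3·0+3·3+5·6 = 39
G: 6·4+3·5 = 39 | 3·7+3·6+5·0 = 39
Z: 6·1+3·8 = 30 | 3·0+3·0+5·6 = 30
E: 6·7+3·5 = 57 | 3·7+3·2+5·6 = 57
gcd(6,3,3,3,5) = 1

Coefficients: [6, 3, 3, 3, 5]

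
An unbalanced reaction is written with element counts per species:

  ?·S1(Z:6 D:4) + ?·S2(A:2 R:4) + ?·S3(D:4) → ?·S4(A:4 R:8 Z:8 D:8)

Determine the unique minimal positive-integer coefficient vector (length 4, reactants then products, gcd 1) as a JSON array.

A: 4·0+6·2+2·0 = 12 | 3·4 = 12
R: 4·0+6·4+2·0 = 24 | 3·8 = 24
Z: 4·6+6·0+2·0 = 24 | 3·8 = 24
D: 4·4+6·0+2·4 = 24 | 3·8 = 24
gcd(4,6,2,3) = 1

Coefficients: [4, 6, 2, 3]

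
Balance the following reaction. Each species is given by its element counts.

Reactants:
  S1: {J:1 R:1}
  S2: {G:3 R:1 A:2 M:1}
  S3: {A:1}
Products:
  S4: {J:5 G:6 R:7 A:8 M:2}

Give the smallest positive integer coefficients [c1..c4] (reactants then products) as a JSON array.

Coefficients: [5, 2, 4, 1]

J: 5·1+2·0+4·0 = 5 | 1·5 = 5
G: 5·0+2·3+4·0 = 6 | 1·6 = 6
R: 5·1+2·1+4·0 = 7 | 1·7 = 7
A: 5·0+2·2+4·1 = 8 | 1·8 = 8
M: 5·0+2·1+4·0 = 2 | 1·2 = 2
gcd(5,2,4,1) = 1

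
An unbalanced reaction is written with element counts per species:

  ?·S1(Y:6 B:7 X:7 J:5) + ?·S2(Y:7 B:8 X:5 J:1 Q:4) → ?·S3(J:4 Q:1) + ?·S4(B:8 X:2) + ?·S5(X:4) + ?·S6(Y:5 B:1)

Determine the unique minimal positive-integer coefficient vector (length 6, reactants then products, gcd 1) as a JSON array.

Y: 3·6+1·7 = 25 | 4·0+3·0+5·0+5·5 = 25
B: 3·7+1·8 = 29 | 4·0+3·8+5·0+5·1 = 29
X: 3·7+1·5 = 26 | 4·0+3·2+5·4+5·0 = 26
J: 3·5+1·1 = 16 | 4·4+3·0+5·0+5·0 = 16
Q: 3·0+1·4 = 4 | 4·1+3·0+5·0+5·0 = 4
gcd(3,1,4,3,5,5) = 1

Coefficients: [3, 1, 4, 3, 5, 5]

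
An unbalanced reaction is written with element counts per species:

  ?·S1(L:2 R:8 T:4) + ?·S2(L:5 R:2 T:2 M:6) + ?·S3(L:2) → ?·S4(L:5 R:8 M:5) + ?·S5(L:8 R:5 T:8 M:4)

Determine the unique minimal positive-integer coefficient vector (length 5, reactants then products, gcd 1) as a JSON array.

L: 5·2+6·5+6·2 = 52 | 4·5+4·8 = 52
R: 5·8+6·2+6·0 = 52 | 4·8+4·5 = 52
T: 5·4+6·2+6·0 = 32 | 4·0+4·8 = 32
M: 5·0+6·6+6·0 = 36 | 4·5+4·4 = 36
gcd(5,6,6,4,4) = 1

Coefficients: [5, 6, 6, 4, 4]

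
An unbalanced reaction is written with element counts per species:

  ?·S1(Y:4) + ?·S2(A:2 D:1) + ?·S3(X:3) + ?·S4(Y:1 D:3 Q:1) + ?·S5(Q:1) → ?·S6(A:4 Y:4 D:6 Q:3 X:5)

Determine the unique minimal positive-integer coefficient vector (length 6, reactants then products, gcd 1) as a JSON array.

A: 2·0+6·2+5·0+4·0+5·0 = 12 | 3·4 = 12
Y: 2·4+6·0+5·0+4·1+5·0 = 12 | 3·4 = 12
D: 2·0+6·1+5·0+4·3+5·0 = 18 | 3·6 = 18
Q: 2·0+6·0+5·0+4·1+5·1 = 9 | 3·3 = 9
X: 2·0+6·0+5·3+4·0+5·0 = 15 | 3·5 = 15
gcd(2,6,5,4,5,3) = 1

Coefficients: [2, 6, 5, 4, 5, 3]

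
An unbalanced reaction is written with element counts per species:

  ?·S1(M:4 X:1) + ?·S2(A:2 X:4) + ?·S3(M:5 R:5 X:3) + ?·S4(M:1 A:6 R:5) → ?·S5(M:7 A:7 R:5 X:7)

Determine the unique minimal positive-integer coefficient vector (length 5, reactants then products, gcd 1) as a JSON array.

M: 5·4+5·0+1·5+3·1 = 28 | 4·7 = 28
A: 5·0+5·2+1·0+3·6 = 28 | 4·7 = 28
R: 5·0+5·0+1·5+3·5 = 20 | 4·5 = 20
X: 5·1+5·4+1·3+3·0 = 28 | 4·7 = 28
gcd(5,5,1,3,4) = 1

Coefficients: [5, 5, 1, 3, 4]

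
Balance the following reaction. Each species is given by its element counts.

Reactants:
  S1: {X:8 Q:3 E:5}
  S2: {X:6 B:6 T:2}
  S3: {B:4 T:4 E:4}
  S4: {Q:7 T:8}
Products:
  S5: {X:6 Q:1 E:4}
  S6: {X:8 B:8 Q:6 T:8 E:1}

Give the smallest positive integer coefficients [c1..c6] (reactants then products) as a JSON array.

Coefficients: [5, 6, 1, 3, 6, 5]

X: 5·8+6·6+1·0+3·0 = 76 | 6·6+5·8 = 76
B: 5·0+6·6+1·4+3·0 = 40 | 6·0+5·8 = 40
Q: 5·3+6·0+1·0+3·7 = 36 | 6·1+5·6 = 36
T: 5·0+6·2+1·4+3·8 = 40 | 6·0+5·8 = 40
E: 5·5+6·0+1·4+3·0 = 29 | 6·4+5·1 = 29
gcd(5,6,1,3,6,5) = 1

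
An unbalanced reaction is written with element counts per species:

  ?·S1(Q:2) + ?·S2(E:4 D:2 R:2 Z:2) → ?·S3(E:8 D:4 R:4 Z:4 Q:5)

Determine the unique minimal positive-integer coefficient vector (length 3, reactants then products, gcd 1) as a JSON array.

E: 5·0+4·4 = 16 | 2·8 = 16
D: 5·0+4·2 = 8 | 2·4 = 8
R: 5·0+4·2 = 8 | 2·4 = 8
Z: 5·0+4·2 = 8 | 2·4 = 8
Q: 5·2+4·0 = 10 | 2·5 = 10
gcd(5,4,2) = 1

Coefficients: [5, 4, 2]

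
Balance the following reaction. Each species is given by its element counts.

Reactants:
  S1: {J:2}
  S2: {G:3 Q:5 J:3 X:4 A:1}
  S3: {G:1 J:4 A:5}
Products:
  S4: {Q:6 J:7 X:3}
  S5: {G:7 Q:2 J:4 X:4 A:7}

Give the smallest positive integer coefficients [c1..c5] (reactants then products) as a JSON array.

G: 5·0+6·3+3·1 = 21 | 4·0+3·7 = 21
Q: 5·0+6·5+3·0 = 30 | 4·6+3·2 = 30
J: 5·2+6·3+3·4 = 40 | 4·7+3·4 = 40
X: 5·0+6·4+3·0 = 24 | 4·3+3·4 = 24
A: 5·0+6·1+3·5 = 21 | 4·0+3·7 = 21
gcd(5,6,3,4,3) = 1

Coefficients: [5, 6, 3, 4, 3]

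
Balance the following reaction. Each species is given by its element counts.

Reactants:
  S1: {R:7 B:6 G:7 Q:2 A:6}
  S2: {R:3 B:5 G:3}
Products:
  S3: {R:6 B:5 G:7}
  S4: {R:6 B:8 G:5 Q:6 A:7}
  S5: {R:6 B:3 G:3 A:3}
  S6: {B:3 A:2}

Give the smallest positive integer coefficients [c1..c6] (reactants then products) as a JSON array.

R: 3·7+5·3 = 36 | 4·6+1·6+1·6+4·0 = 36
B: 3·6+5·5 = 43 | 4·5+1·8+1·3+4·3 = 43
G: 3·7+5·3 = 36 | 4·7+1·5+1·3+4·0 = 36
Q: 3·2+5·0 = 6 | 4·0+1·6+1·0+4·0 = 6
A: 3·6+5·0 = 18 | 4·0+1·7+1·3+4·2 = 18
gcd(3,5,4,1,1,4) = 1

Coefficients: [3, 5, 4, 1, 1, 4]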